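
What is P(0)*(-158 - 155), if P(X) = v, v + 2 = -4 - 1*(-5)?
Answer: 313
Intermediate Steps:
v = -1 (v = -2 + (-4 - 1*(-5)) = -2 + (-4 + 5) = -2 + 1 = -1)
P(X) = -1
P(0)*(-158 - 155) = -(-158 - 155) = -1*(-313) = 313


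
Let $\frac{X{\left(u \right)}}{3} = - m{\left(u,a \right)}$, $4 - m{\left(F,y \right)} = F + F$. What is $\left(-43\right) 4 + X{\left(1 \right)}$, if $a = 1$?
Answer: $-178$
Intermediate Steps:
$m{\left(F,y \right)} = 4 - 2 F$ ($m{\left(F,y \right)} = 4 - \left(F + F\right) = 4 - 2 F$)
$X{\left(u \right)} = -12 + 6 u$ ($X{\left(u \right)} = 3 \left(- (4 - 2 u)\right) = 3 \left(-4 + 2 u\right) = -12 + 6 u$)
$\left(-43\right) 4 + X{\left(1 \right)} = \left(-43\right) 4 + \left(-12 + 6 \cdot 1\right) = -172 + \left(-12 + 6\right) = -172 - 6 = -178$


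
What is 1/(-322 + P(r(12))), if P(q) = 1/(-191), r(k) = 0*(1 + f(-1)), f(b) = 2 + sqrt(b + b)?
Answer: -191/61503 ≈ -0.0031055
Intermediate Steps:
f(b) = 2 + sqrt(2)*sqrt(b) (f(b) = 2 + sqrt(2*b) = 2 + sqrt(2)*sqrt(b))
r(k) = 0 (r(k) = 0*(1 + (2 + sqrt(2)*sqrt(-1))) = 0*(1 + (2 + sqrt(2)*I)) = 0*(1 + (2 + I*sqrt(2))) = 0*(3 + I*sqrt(2)) = 0)
P(q) = -1/191
1/(-322 + P(r(12))) = 1/(-322 - 1/191) = 1/(-61503/191) = -191/61503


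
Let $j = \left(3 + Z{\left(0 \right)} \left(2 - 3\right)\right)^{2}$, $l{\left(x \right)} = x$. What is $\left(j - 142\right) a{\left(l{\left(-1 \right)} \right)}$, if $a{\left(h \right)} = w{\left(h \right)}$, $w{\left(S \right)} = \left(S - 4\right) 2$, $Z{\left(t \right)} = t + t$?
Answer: $1330$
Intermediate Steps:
$Z{\left(t \right)} = 2 t$
$w{\left(S \right)} = -8 + 2 S$ ($w{\left(S \right)} = \left(-4 + S\right) 2 = -8 + 2 S$)
$a{\left(h \right)} = -8 + 2 h$
$j = 9$ ($j = \left(3 + 2 \cdot 0 \left(2 - 3\right)\right)^{2} = \left(3 + 0 \left(-1\right)\right)^{2} = \left(3 + 0\right)^{2} = 3^{2} = 9$)
$\left(j - 142\right) a{\left(l{\left(-1 \right)} \right)} = \left(9 - 142\right) \left(-8 + 2 \left(-1\right)\right) = - 133 \left(-8 - 2\right) = \left(-133\right) \left(-10\right) = 1330$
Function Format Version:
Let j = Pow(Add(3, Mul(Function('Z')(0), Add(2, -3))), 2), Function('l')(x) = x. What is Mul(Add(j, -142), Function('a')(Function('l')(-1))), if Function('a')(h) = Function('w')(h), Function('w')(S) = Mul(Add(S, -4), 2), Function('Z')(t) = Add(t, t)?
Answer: 1330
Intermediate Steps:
Function('Z')(t) = Mul(2, t)
Function('w')(S) = Add(-8, Mul(2, S)) (Function('w')(S) = Mul(Add(-4, S), 2) = Add(-8, Mul(2, S)))
Function('a')(h) = Add(-8, Mul(2, h))
j = 9 (j = Pow(Add(3, Mul(Mul(2, 0), Add(2, -3))), 2) = Pow(Add(3, Mul(0, -1)), 2) = Pow(Add(3, 0), 2) = Pow(3, 2) = 9)
Mul(Add(j, -142), Function('a')(Function('l')(-1))) = Mul(Add(9, -142), Add(-8, Mul(2, -1))) = Mul(-133, Add(-8, -2)) = Mul(-133, -10) = 1330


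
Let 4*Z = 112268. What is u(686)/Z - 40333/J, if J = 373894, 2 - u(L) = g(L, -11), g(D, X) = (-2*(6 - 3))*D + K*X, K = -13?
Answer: 354202339/10494082898 ≈ 0.033753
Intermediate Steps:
g(D, X) = -13*X - 6*D (g(D, X) = (-2*(6 - 3))*D - 13*X = (-2*3)*D - 13*X = -6*D - 13*X = -13*X - 6*D)
u(L) = -141 + 6*L (u(L) = 2 - (-13*(-11) - 6*L) = 2 - (143 - 6*L) = 2 + (-143 + 6*L) = -141 + 6*L)
Z = 28067 (Z = (¼)*112268 = 28067)
u(686)/Z - 40333/J = (-141 + 6*686)/28067 - 40333/373894 = (-141 + 4116)*(1/28067) - 40333*1/373894 = 3975*(1/28067) - 40333/373894 = 3975/28067 - 40333/373894 = 354202339/10494082898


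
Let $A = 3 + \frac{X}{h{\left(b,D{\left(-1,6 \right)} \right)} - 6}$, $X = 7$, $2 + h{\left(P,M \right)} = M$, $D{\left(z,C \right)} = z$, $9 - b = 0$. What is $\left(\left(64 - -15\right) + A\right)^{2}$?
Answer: $\frac{534361}{81} \approx 6597.0$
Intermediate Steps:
$b = 9$ ($b = 9 - 0 = 9 + 0 = 9$)
$h{\left(P,M \right)} = -2 + M$
$A = \frac{20}{9}$ ($A = 3 + \frac{7}{\left(-2 - 1\right) - 6} = 3 + \frac{7}{-3 - 6} = 3 + \frac{7}{-9} = 3 + 7 \left(- \frac{1}{9}\right) = 3 - \frac{7}{9} = \frac{20}{9} \approx 2.2222$)
$\left(\left(64 - -15\right) + A\right)^{2} = \left(\left(64 - -15\right) + \frac{20}{9}\right)^{2} = \left(\left(64 + 15\right) + \frac{20}{9}\right)^{2} = \left(79 + \frac{20}{9}\right)^{2} = \left(\frac{731}{9}\right)^{2} = \frac{534361}{81}$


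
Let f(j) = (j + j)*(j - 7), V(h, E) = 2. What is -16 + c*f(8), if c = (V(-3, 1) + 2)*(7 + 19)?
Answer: 1648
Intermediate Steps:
f(j) = 2*j*(-7 + j) (f(j) = (2*j)*(-7 + j) = 2*j*(-7 + j))
c = 104 (c = (2 + 2)*(7 + 19) = 4*26 = 104)
-16 + c*f(8) = -16 + 104*(2*8*(-7 + 8)) = -16 + 104*(2*8*1) = -16 + 104*16 = -16 + 1664 = 1648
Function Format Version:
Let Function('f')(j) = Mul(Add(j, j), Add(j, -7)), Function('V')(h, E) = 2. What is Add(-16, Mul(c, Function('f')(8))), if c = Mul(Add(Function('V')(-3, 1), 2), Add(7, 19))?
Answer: 1648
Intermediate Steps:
Function('f')(j) = Mul(2, j, Add(-7, j)) (Function('f')(j) = Mul(Mul(2, j), Add(-7, j)) = Mul(2, j, Add(-7, j)))
c = 104 (c = Mul(Add(2, 2), Add(7, 19)) = Mul(4, 26) = 104)
Add(-16, Mul(c, Function('f')(8))) = Add(-16, Mul(104, Mul(2, 8, Add(-7, 8)))) = Add(-16, Mul(104, Mul(2, 8, 1))) = Add(-16, Mul(104, 16)) = Add(-16, 1664) = 1648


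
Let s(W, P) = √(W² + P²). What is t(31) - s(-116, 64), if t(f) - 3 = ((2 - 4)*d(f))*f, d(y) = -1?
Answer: 65 - 4*√1097 ≈ -67.484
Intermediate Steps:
s(W, P) = √(P² + W²)
t(f) = 3 + 2*f (t(f) = 3 + ((2 - 4)*(-1))*f = 3 + (-2*(-1))*f = 3 + 2*f)
t(31) - s(-116, 64) = (3 + 2*31) - √(64² + (-116)²) = (3 + 62) - √(4096 + 13456) = 65 - √17552 = 65 - 4*√1097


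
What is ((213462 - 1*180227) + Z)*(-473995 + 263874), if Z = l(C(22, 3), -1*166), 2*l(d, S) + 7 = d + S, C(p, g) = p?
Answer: -13935014599/2 ≈ -6.9675e+9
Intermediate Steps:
l(d, S) = -7/2 + S/2 + d/2 (l(d, S) = -7/2 + (d + S)/2 = -7/2 + (S + d)/2 = -7/2 + (S/2 + d/2) = -7/2 + S/2 + d/2)
Z = -151/2 (Z = -7/2 + (-1*166)/2 + (½)*22 = -7/2 + (½)*(-166) + 11 = -7/2 - 83 + 11 = -151/2 ≈ -75.500)
((213462 - 1*180227) + Z)*(-473995 + 263874) = ((213462 - 1*180227) - 151/2)*(-473995 + 263874) = ((213462 - 180227) - 151/2)*(-210121) = (33235 - 151/2)*(-210121) = (66319/2)*(-210121) = -13935014599/2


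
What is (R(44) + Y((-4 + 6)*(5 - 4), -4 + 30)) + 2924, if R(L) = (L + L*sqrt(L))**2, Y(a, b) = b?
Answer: 90070 + 7744*sqrt(11) ≈ 1.1575e+5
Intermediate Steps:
R(L) = (L + L**(3/2))**2
(R(44) + Y((-4 + 6)*(5 - 4), -4 + 30)) + 2924 = ((44 + 44**(3/2))**2 + (-4 + 30)) + 2924 = ((44 + 88*sqrt(11))**2 + 26) + 2924 = (26 + (44 + 88*sqrt(11))**2) + 2924 = 2950 + (44 + 88*sqrt(11))**2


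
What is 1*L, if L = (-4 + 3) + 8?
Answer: 7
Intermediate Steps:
L = 7 (L = -1 + 8 = 7)
1*L = 1*7 = 7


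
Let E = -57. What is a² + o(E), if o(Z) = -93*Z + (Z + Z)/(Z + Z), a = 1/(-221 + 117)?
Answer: 57346433/10816 ≈ 5302.0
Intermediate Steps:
a = -1/104 (a = 1/(-104) = -1/104 ≈ -0.0096154)
o(Z) = 1 - 93*Z (o(Z) = -93*Z + (2*Z)/((2*Z)) = -93*Z + (2*Z)*(1/(2*Z)) = -93*Z + 1 = 1 - 93*Z)
a² + o(E) = (-1/104)² + (1 - 93*(-57)) = 1/10816 + (1 + 5301) = 1/10816 + 5302 = 57346433/10816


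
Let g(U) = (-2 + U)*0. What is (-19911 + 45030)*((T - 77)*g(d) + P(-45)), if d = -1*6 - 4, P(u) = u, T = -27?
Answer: -1130355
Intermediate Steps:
d = -10 (d = -6 - 4 = -10)
g(U) = 0
(-19911 + 45030)*((T - 77)*g(d) + P(-45)) = (-19911 + 45030)*((-27 - 77)*0 - 45) = 25119*(-104*0 - 45) = 25119*(0 - 45) = 25119*(-45) = -1130355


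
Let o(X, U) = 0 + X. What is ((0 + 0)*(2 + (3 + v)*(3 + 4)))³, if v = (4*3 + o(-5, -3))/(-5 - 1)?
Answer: 0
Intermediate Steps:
o(X, U) = X
v = -7/6 (v = (4*3 - 5)/(-5 - 1) = (12 - 5)/(-6) = 7*(-⅙) = -7/6 ≈ -1.1667)
((0 + 0)*(2 + (3 + v)*(3 + 4)))³ = ((0 + 0)*(2 + (3 - 7/6)*(3 + 4)))³ = (0*(2 + (11/6)*7))³ = (0*(2 + 77/6))³ = (0*(89/6))³ = 0³ = 0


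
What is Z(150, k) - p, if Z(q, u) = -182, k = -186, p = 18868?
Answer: -19050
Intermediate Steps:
Z(150, k) - p = -182 - 1*18868 = -182 - 18868 = -19050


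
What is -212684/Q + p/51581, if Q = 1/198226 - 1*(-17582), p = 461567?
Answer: -565971387943093/179770592921673 ≈ -3.1483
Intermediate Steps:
Q = 3485209533/198226 (Q = 1/198226 + 17582 = 3485209533/198226 ≈ 17582.)
-212684/Q + p/51581 = -212684/3485209533/198226 + 461567/51581 = -212684*198226/3485209533 + 461567*(1/51581) = -42159498584/3485209533 + 461567/51581 = -565971387943093/179770592921673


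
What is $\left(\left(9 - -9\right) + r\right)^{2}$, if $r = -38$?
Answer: $400$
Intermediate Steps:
$\left(\left(9 - -9\right) + r\right)^{2} = \left(\left(9 - -9\right) - 38\right)^{2} = \left(\left(9 + 9\right) - 38\right)^{2} = \left(18 - 38\right)^{2} = \left(-20\right)^{2} = 400$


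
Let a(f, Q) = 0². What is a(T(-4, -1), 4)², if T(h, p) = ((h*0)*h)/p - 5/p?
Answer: 0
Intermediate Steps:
T(h, p) = -5/p (T(h, p) = (0*h)/p - 5/p = 0/p - 5/p = 0 - 5/p = -5/p)
a(f, Q) = 0
a(T(-4, -1), 4)² = 0² = 0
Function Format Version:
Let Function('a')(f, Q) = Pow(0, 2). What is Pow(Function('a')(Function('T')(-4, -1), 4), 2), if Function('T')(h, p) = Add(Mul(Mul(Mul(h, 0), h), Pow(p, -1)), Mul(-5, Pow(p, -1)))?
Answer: 0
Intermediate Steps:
Function('T')(h, p) = Mul(-5, Pow(p, -1)) (Function('T')(h, p) = Add(Mul(Mul(0, h), Pow(p, -1)), Mul(-5, Pow(p, -1))) = Add(Mul(0, Pow(p, -1)), Mul(-5, Pow(p, -1))) = Add(0, Mul(-5, Pow(p, -1))) = Mul(-5, Pow(p, -1)))
Function('a')(f, Q) = 0
Pow(Function('a')(Function('T')(-4, -1), 4), 2) = Pow(0, 2) = 0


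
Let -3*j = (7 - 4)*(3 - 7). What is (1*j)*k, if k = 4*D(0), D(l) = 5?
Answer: 80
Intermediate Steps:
j = 4 (j = -(7 - 4)*(3 - 7)/3 = -(-4) = -⅓*(-12) = 4)
k = 20 (k = 4*5 = 20)
(1*j)*k = (1*4)*20 = 4*20 = 80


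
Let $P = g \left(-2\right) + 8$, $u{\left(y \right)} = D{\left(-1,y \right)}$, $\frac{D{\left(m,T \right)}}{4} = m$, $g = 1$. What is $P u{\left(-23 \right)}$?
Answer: $-24$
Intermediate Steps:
$D{\left(m,T \right)} = 4 m$
$u{\left(y \right)} = -4$ ($u{\left(y \right)} = 4 \left(-1\right) = -4$)
$P = 6$ ($P = 1 \left(-2\right) + 8 = -2 + 8 = 6$)
$P u{\left(-23 \right)} = 6 \left(-4\right) = -24$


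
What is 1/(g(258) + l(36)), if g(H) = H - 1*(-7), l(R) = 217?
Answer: 1/482 ≈ 0.0020747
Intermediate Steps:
g(H) = 7 + H (g(H) = H + 7 = 7 + H)
1/(g(258) + l(36)) = 1/((7 + 258) + 217) = 1/(265 + 217) = 1/482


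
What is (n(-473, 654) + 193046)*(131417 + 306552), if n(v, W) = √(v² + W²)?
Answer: 84548163574 + 437969*√651445 ≈ 8.4902e+10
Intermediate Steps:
n(v, W) = √(W² + v²)
(n(-473, 654) + 193046)*(131417 + 306552) = (√(654² + (-473)²) + 193046)*(131417 + 306552) = (√(427716 + 223729) + 193046)*437969 = (√651445 + 193046)*437969 = (193046 + √651445)*437969 = 84548163574 + 437969*√651445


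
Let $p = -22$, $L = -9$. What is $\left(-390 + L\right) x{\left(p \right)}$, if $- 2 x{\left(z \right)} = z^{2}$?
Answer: $96558$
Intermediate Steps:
$x{\left(z \right)} = - \frac{z^{2}}{2}$
$\left(-390 + L\right) x{\left(p \right)} = \left(-390 - 9\right) \left(- \frac{\left(-22\right)^{2}}{2}\right) = - 399 \left(\left(- \frac{1}{2}\right) 484\right) = \left(-399\right) \left(-242\right) = 96558$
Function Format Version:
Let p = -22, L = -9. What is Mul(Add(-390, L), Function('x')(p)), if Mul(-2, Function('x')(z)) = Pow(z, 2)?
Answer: 96558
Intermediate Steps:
Function('x')(z) = Mul(Rational(-1, 2), Pow(z, 2))
Mul(Add(-390, L), Function('x')(p)) = Mul(Add(-390, -9), Mul(Rational(-1, 2), Pow(-22, 2))) = Mul(-399, Mul(Rational(-1, 2), 484)) = Mul(-399, -242) = 96558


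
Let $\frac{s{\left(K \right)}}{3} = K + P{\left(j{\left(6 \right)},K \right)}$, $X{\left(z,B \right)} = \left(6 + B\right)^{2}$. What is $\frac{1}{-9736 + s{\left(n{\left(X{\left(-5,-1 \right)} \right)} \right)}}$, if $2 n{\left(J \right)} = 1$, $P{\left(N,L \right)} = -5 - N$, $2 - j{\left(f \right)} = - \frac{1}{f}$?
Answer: $- \frac{1}{9756} \approx -0.0001025$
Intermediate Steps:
$j{\left(f \right)} = 2 + \frac{1}{f}$ ($j{\left(f \right)} = 2 - - \frac{1}{f} = 2 + \frac{1}{f}$)
$n{\left(J \right)} = \frac{1}{2}$ ($n{\left(J \right)} = \frac{1}{2} \cdot 1 = \frac{1}{2}$)
$s{\left(K \right)} = - \frac{43}{2} + 3 K$ ($s{\left(K \right)} = 3 \left(K - \frac{43}{6}\right) = 3 \left(- \frac{43}{6} + K\right) = - \frac{43}{2} + 3 K$)
$\frac{1}{-9736 + s{\left(n{\left(X{\left(-5,-1 \right)} \right)} \right)}} = \frac{1}{-9736 + \left(- \frac{43}{2} + 3 \cdot \frac{1}{2}\right)} = \frac{1}{-9736 + \left(- \frac{43}{2} + \frac{3}{2}\right)} = \frac{1}{-9736 - 20} = \frac{1}{-9756} = - \frac{1}{9756}$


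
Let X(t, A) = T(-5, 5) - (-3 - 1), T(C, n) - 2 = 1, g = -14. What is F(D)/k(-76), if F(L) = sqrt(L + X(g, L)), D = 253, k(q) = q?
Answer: -sqrt(65)/38 ≈ -0.21216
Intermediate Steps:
T(C, n) = 3 (T(C, n) = 2 + 1 = 3)
X(t, A) = 7 (X(t, A) = 3 - (-3 - 1) = 3 - (-4) = 3 - 1*(-4) = 3 + 4 = 7)
F(L) = sqrt(7 + L) (F(L) = sqrt(L + 7) = sqrt(7 + L))
F(D)/k(-76) = sqrt(7 + 253)/(-76) = sqrt(260)*(-1/76) = (2*sqrt(65))*(-1/76) = -sqrt(65)/38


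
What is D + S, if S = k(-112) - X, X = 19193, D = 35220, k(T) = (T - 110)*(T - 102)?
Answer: 63535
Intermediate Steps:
k(T) = (-110 + T)*(-102 + T)
S = 28315 (S = (11220 + (-112)² - 212*(-112)) - 1*19193 = (11220 + 12544 + 23744) - 19193 = 47508 - 19193 = 28315)
D + S = 35220 + 28315 = 63535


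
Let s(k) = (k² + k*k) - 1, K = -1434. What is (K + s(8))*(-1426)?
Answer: 1863782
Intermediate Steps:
s(k) = -1 + 2*k² (s(k) = (k² + k²) - 1 = 2*k² - 1 = -1 + 2*k²)
(K + s(8))*(-1426) = (-1434 + (-1 + 2*8²))*(-1426) = (-1434 + (-1 + 2*64))*(-1426) = (-1434 + (-1 + 128))*(-1426) = (-1434 + 127)*(-1426) = -1307*(-1426) = 1863782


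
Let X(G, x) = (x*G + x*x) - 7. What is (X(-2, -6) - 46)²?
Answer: 25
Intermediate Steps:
X(G, x) = -7 + x² + G*x (X(G, x) = (G*x + x²) - 7 = (x² + G*x) - 7 = -7 + x² + G*x)
(X(-2, -6) - 46)² = ((-7 + (-6)² - 2*(-6)) - 46)² = ((-7 + 36 + 12) - 46)² = (41 - 46)² = (-5)² = 25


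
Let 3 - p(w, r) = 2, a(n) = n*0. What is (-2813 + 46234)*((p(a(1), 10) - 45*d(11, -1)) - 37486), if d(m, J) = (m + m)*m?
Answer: -2100490875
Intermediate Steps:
a(n) = 0
p(w, r) = 1 (p(w, r) = 3 - 1*2 = 3 - 2 = 1)
d(m, J) = 2*m² (d(m, J) = (2*m)*m = 2*m²)
(-2813 + 46234)*((p(a(1), 10) - 45*d(11, -1)) - 37486) = (-2813 + 46234)*((1 - 90*11²) - 37486) = 43421*((1 - 90*121) - 37486) = 43421*((1 - 45*242) - 37486) = 43421*((1 - 10890) - 37486) = 43421*(-10889 - 37486) = 43421*(-48375) = -2100490875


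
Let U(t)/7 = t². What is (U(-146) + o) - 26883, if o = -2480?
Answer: 119849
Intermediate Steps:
U(t) = 7*t²
(U(-146) + o) - 26883 = (7*(-146)² - 2480) - 26883 = (7*21316 - 2480) - 26883 = (149212 - 2480) - 26883 = 146732 - 26883 = 119849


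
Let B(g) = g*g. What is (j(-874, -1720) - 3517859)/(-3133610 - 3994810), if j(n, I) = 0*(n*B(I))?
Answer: 3517859/7128420 ≈ 0.49350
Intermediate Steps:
B(g) = g**2
j(n, I) = 0 (j(n, I) = 0*(n*I**2) = 0)
(j(-874, -1720) - 3517859)/(-3133610 - 3994810) = (0 - 3517859)/(-3133610 - 3994810) = -3517859/(-7128420) = -3517859*(-1/7128420) = 3517859/7128420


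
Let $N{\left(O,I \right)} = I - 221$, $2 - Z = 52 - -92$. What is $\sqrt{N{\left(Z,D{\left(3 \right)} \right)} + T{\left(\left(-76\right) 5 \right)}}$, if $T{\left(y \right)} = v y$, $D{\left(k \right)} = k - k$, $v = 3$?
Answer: $i \sqrt{1361} \approx 36.892 i$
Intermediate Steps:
$D{\left(k \right)} = 0$
$Z = -142$ ($Z = 2 - \left(52 - -92\right) = 2 - \left(52 + 92\right) = 2 - 144 = -142$)
$T{\left(y \right)} = 3 y$
$N{\left(O,I \right)} = -221 + I$
$\sqrt{N{\left(Z,D{\left(3 \right)} \right)} + T{\left(\left(-76\right) 5 \right)}} = \sqrt{\left(-221 + 0\right) + 3 \left(\left(-76\right) 5\right)} = \sqrt{-221 + 3 \left(-380\right)} = \sqrt{-221 - 1140} = \sqrt{-1361} = i \sqrt{1361}$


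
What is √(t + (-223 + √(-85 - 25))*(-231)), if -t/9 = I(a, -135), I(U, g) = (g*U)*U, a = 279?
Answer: √(94628328 - 231*I*√110) ≈ 9727.7 - 0.1*I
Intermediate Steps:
I(U, g) = g*U² (I(U, g) = (U*g)*U = g*U²)
t = 94576815 (t = -(-1215)*279² = -(-1215)*77841 = -9*(-10508535) = 94576815)
√(t + (-223 + √(-85 - 25))*(-231)) = √(94576815 + (-223 + √(-85 - 25))*(-231)) = √(94576815 + (-223 + √(-110))*(-231)) = √(94576815 + (-223 + I*√110)*(-231)) = √(94576815 + (51513 - 231*I*√110)) = √(94628328 - 231*I*√110)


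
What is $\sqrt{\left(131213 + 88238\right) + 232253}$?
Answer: $2 \sqrt{112926} \approx 672.09$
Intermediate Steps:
$\sqrt{\left(131213 + 88238\right) + 232253} = \sqrt{219451 + 232253} = \sqrt{451704} = 2 \sqrt{112926}$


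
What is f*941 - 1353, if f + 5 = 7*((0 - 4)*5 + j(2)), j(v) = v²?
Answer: -111450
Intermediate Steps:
f = -117 (f = -5 + 7*((0 - 4)*5 + 2²) = -5 + 7*(-4*5 + 4) = -5 + 7*(-20 + 4) = -5 + 7*(-16) = -5 - 112 = -117)
f*941 - 1353 = -117*941 - 1353 = -110097 - 1353 = -111450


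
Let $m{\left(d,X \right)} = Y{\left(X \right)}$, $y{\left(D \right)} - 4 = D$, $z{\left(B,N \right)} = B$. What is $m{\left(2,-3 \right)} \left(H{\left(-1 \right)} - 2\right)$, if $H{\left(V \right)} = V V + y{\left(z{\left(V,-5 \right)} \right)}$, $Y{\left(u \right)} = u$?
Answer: $-6$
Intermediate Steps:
$y{\left(D \right)} = 4 + D$
$m{\left(d,X \right)} = X$
$H{\left(V \right)} = 4 + V + V^{2}$ ($H{\left(V \right)} = V V + \left(4 + V\right) = V^{2} + \left(4 + V\right) = 4 + V + V^{2}$)
$m{\left(2,-3 \right)} \left(H{\left(-1 \right)} - 2\right) = - 3 \left(\left(4 - 1 + \left(-1\right)^{2}\right) - 2\right) = - 3 \left(\left(4 - 1 + 1\right) - 2\right) = - 3 \left(4 - 2\right) = \left(-3\right) 2 = -6$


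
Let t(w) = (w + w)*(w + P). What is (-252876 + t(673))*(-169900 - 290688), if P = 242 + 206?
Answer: -578493922120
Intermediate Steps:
P = 448
t(w) = 2*w*(448 + w) (t(w) = (w + w)*(w + 448) = (2*w)*(448 + w) = 2*w*(448 + w))
(-252876 + t(673))*(-169900 - 290688) = (-252876 + 2*673*(448 + 673))*(-169900 - 290688) = (-252876 + 2*673*1121)*(-460588) = (-252876 + 1508866)*(-460588) = 1255990*(-460588) = -578493922120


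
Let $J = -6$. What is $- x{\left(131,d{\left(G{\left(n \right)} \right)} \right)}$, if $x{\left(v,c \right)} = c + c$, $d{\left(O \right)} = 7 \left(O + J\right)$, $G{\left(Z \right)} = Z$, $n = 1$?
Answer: $70$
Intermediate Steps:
$d{\left(O \right)} = -42 + 7 O$ ($d{\left(O \right)} = 7 \left(O - 6\right) = 7 \left(-6 + O\right) = -42 + 7 O$)
$x{\left(v,c \right)} = 2 c$
$- x{\left(131,d{\left(G{\left(n \right)} \right)} \right)} = - 2 \left(-42 + 7 \cdot 1\right) = - 2 \left(-42 + 7\right) = - 2 \left(-35\right) = \left(-1\right) \left(-70\right) = 70$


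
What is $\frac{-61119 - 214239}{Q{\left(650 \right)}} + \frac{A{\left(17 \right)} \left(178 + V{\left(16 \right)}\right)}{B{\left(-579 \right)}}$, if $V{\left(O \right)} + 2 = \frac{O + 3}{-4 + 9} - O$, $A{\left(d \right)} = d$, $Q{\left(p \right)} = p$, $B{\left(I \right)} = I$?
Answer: $- \frac{26873712}{62725} \approx -428.44$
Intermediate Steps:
$V{\left(O \right)} = - \frac{7}{5} - \frac{4 O}{5}$ ($V{\left(O \right)} = -2 - \left(O - \frac{O + 3}{-4 + 9}\right) = -2 - \left(O - \frac{3 + O}{5}\right) = -2 - \left(O - \left(3 + O\right) \frac{1}{5}\right) = -2 - \left(- \frac{3}{5} + \frac{4 O}{5}\right) = - \frac{7}{5} - \frac{4 O}{5}$)
$\frac{-61119 - 214239}{Q{\left(650 \right)}} + \frac{A{\left(17 \right)} \left(178 + V{\left(16 \right)}\right)}{B{\left(-579 \right)}} = \frac{-61119 - 214239}{650} + \frac{17 \left(178 - \frac{71}{5}\right)}{-579} = \left(-275358\right) \frac{1}{650} + 17 \left(178 - \frac{71}{5}\right) \left(- \frac{1}{579}\right) = - \frac{137679}{325} + 17 \left(178 - \frac{71}{5}\right) \left(- \frac{1}{579}\right) = - \frac{137679}{325} + 17 \cdot \frac{819}{5} \left(- \frac{1}{579}\right) = - \frac{137679}{325} + \frac{13923}{5} \left(- \frac{1}{579}\right) = - \frac{137679}{325} - \frac{4641}{965} = - \frac{26873712}{62725}$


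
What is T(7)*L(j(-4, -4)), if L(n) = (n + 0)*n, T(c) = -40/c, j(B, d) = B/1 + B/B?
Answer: -360/7 ≈ -51.429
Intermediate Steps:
j(B, d) = 1 + B (j(B, d) = B*1 + 1 = B + 1 = 1 + B)
L(n) = n² (L(n) = n*n = n²)
T(7)*L(j(-4, -4)) = (-40/7)*(1 - 4)² = -40*⅐*(-3)² = -40/7*9 = -360/7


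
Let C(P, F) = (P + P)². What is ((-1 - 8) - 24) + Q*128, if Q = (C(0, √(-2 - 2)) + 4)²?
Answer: 2015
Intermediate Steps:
C(P, F) = 4*P² (C(P, F) = (2*P)² = 4*P²)
Q = 16 (Q = (4*0² + 4)² = (4*0 + 4)² = (0 + 4)² = 4² = 16)
((-1 - 8) - 24) + Q*128 = ((-1 - 8) - 24) + 16*128 = (-9 - 24) + 2048 = -33 + 2048 = 2015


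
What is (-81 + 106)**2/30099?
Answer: 625/30099 ≈ 0.020765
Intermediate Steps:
(-81 + 106)**2/30099 = 25**2*(1/30099) = 625*(1/30099) = 625/30099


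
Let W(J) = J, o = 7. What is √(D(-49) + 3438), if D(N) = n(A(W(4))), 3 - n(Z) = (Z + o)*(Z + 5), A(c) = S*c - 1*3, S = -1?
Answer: √3441 ≈ 58.660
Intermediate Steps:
A(c) = -3 - c (A(c) = -c - 1*3 = -c - 3 = -3 - c)
n(Z) = 3 - (5 + Z)*(7 + Z) (n(Z) = 3 - (Z + 7)*(Z + 5) = 3 - (7 + Z)*(5 + Z) = 3 - (5 + Z)*(7 + Z))
D(N) = 3 (D(N) = -32 - (-3 - 1*4)² - 12*(-3 - 1*4) = -32 - (-3 - 4)² - 12*(-3 - 4) = -32 - 1*(-7)² - 12*(-7) = -32 - 1*49 + 84 = -32 - 49 + 84 = 3)
√(D(-49) + 3438) = √(3 + 3438) = √3441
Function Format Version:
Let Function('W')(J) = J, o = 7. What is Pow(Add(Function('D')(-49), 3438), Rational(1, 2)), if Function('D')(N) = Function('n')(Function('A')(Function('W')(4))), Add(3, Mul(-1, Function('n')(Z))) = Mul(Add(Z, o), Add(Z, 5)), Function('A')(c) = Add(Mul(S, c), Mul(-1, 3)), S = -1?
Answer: Pow(3441, Rational(1, 2)) ≈ 58.660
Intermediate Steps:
Function('A')(c) = Add(-3, Mul(-1, c)) (Function('A')(c) = Add(Mul(-1, c), Mul(-1, 3)) = Add(Mul(-1, c), -3) = Add(-3, Mul(-1, c)))
Function('n')(Z) = Add(3, Mul(-1, Add(5, Z), Add(7, Z))) (Function('n')(Z) = Add(3, Mul(-1, Mul(Add(Z, 7), Add(Z, 5)))) = Add(3, Mul(-1, Mul(Add(7, Z), Add(5, Z)))) = Add(3, Mul(-1, Mul(Add(5, Z), Add(7, Z)))) = Add(3, Mul(-1, Add(5, Z), Add(7, Z))))
Function('D')(N) = 3 (Function('D')(N) = Add(-32, Mul(-1, Pow(Add(-3, Mul(-1, 4)), 2)), Mul(-12, Add(-3, Mul(-1, 4)))) = Add(-32, Mul(-1, Pow(Add(-3, -4), 2)), Mul(-12, Add(-3, -4))) = Add(-32, Mul(-1, Pow(-7, 2)), Mul(-12, -7)) = Add(-32, Mul(-1, 49), 84) = Add(-32, -49, 84) = 3)
Pow(Add(Function('D')(-49), 3438), Rational(1, 2)) = Pow(Add(3, 3438), Rational(1, 2)) = Pow(3441, Rational(1, 2))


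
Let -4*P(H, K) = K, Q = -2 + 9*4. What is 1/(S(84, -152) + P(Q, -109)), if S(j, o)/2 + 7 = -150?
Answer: -4/1147 ≈ -0.0034874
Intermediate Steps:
S(j, o) = -314 (S(j, o) = -14 + 2*(-150) = -14 - 300 = -314)
Q = 34 (Q = -2 + 36 = 34)
P(H, K) = -K/4
1/(S(84, -152) + P(Q, -109)) = 1/(-314 - ¼*(-109)) = 1/(-314 + 109/4) = 1/(-1147/4) = -4/1147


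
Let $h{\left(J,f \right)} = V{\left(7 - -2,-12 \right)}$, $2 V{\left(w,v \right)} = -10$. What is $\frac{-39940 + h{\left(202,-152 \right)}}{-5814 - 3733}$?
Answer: $\frac{39945}{9547} \approx 4.184$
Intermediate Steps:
$V{\left(w,v \right)} = -5$ ($V{\left(w,v \right)} = \frac{1}{2} \left(-10\right) = -5$)
$h{\left(J,f \right)} = -5$
$\frac{-39940 + h{\left(202,-152 \right)}}{-5814 - 3733} = \frac{-39940 - 5}{-5814 - 3733} = - \frac{39945}{-9547} = \left(-39945\right) \left(- \frac{1}{9547}\right) = \frac{39945}{9547}$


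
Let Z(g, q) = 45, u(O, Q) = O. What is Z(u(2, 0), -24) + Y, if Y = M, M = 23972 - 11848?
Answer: 12169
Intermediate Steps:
M = 12124
Y = 12124
Z(u(2, 0), -24) + Y = 45 + 12124 = 12169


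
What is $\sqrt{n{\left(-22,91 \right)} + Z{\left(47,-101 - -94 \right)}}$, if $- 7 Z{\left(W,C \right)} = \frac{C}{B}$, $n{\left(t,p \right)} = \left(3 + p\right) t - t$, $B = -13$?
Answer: $\frac{i \sqrt{345787}}{13} \approx 45.234 i$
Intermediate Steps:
$n{\left(t,p \right)} = - t + t \left(3 + p\right)$ ($n{\left(t,p \right)} = t \left(3 + p\right) - t = - t + t \left(3 + p\right)$)
$Z{\left(W,C \right)} = \frac{C}{91}$ ($Z{\left(W,C \right)} = - \frac{C \frac{1}{-13}}{7} = - \frac{C \left(- \frac{1}{13}\right)}{7} = - \frac{\left(- \frac{1}{13}\right) C}{7} = \frac{C}{91}$)
$\sqrt{n{\left(-22,91 \right)} + Z{\left(47,-101 - -94 \right)}} = \sqrt{- 22 \left(2 + 91\right) + \frac{-101 - -94}{91}} = \sqrt{\left(-22\right) 93 + \frac{-101 + 94}{91}} = \sqrt{-2046 + \frac{1}{91} \left(-7\right)} = \sqrt{-2046 - \frac{1}{13}} = \sqrt{- \frac{26599}{13}} = \frac{i \sqrt{345787}}{13}$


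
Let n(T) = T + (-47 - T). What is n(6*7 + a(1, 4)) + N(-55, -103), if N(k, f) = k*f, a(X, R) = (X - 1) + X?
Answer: 5618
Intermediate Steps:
a(X, R) = -1 + 2*X (a(X, R) = (-1 + X) + X = -1 + 2*X)
N(k, f) = f*k
n(T) = -47
n(6*7 + a(1, 4)) + N(-55, -103) = -47 - 103*(-55) = -47 + 5665 = 5618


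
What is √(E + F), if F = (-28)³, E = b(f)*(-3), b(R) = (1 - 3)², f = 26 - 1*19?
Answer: 34*I*√19 ≈ 148.2*I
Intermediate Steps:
f = 7 (f = 26 - 19 = 7)
b(R) = 4 (b(R) = (-2)² = 4)
E = -12 (E = 4*(-3) = -12)
F = -21952
√(E + F) = √(-12 - 21952) = √(-21964) = 34*I*√19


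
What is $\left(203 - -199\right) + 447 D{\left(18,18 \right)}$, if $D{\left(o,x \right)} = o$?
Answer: $8448$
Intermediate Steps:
$\left(203 - -199\right) + 447 D{\left(18,18 \right)} = \left(203 - -199\right) + 447 \cdot 18 = \left(203 + 199\right) + 8046 = 402 + 8046 = 8448$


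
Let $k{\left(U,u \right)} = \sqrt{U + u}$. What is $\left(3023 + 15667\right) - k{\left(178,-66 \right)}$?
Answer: $18690 - 4 \sqrt{7} \approx 18679.0$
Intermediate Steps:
$\left(3023 + 15667\right) - k{\left(178,-66 \right)} = \left(3023 + 15667\right) - \sqrt{178 - 66} = 18690 - \sqrt{112} = 18690 - 4 \sqrt{7}$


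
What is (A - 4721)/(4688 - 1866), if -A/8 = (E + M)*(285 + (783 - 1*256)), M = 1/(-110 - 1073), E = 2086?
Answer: -2290857785/476918 ≈ -4803.5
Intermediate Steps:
M = -1/1183 (M = 1/(-1183) = -1/1183 ≈ -0.00084531)
A = -2290059936/169 (A = -8*(2086 - 1/1183)*(285 + (783 - 1*256)) = -19741896*(285 + (783 - 256))/1183 = -19741896*(285 + 527)/1183 = -19741896*812/1183 = -8*286257492/169 = -2290059936/169 ≈ -1.3551e+7)
(A - 4721)/(4688 - 1866) = (-2290059936/169 - 4721)/(4688 - 1866) = -2290857785/169/2822 = -2290857785/169*1/2822 = -2290857785/476918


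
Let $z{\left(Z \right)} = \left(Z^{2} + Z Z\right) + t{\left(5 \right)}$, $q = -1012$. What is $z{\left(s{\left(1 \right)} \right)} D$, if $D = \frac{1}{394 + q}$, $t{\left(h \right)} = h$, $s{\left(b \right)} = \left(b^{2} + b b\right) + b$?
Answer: $- \frac{23}{618} \approx -0.037217$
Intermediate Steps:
$s{\left(b \right)} = b + 2 b^{2}$ ($s{\left(b \right)} = \left(b^{2} + b^{2}\right) + b = 2 b^{2} + b = b + 2 b^{2}$)
$z{\left(Z \right)} = 5 + 2 Z^{2}$ ($z{\left(Z \right)} = \left(Z^{2} + Z Z\right) + 5 = \left(Z^{2} + Z^{2}\right) + 5 = 2 Z^{2} + 5 = 5 + 2 Z^{2}$)
$D = - \frac{1}{618}$ ($D = \frac{1}{394 - 1012} = \frac{1}{-618} = - \frac{1}{618} \approx -0.0016181$)
$z{\left(s{\left(1 \right)} \right)} D = \left(5 + 2 \left(1 \left(1 + 2 \cdot 1\right)\right)^{2}\right) \left(- \frac{1}{618}\right) = \left(5 + 2 \left(1 \left(1 + 2\right)\right)^{2}\right) \left(- \frac{1}{618}\right) = \left(5 + 2 \left(1 \cdot 3\right)^{2}\right) \left(- \frac{1}{618}\right) = \left(5 + 2 \cdot 3^{2}\right) \left(- \frac{1}{618}\right) = \left(5 + 2 \cdot 9\right) \left(- \frac{1}{618}\right) = \left(5 + 18\right) \left(- \frac{1}{618}\right) = 23 \left(- \frac{1}{618}\right) = - \frac{23}{618}$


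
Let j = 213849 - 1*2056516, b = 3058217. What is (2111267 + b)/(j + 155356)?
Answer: -5169484/1687311 ≈ -3.0637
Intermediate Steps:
j = -1842667 (j = 213849 - 2056516 = -1842667)
(2111267 + b)/(j + 155356) = (2111267 + 3058217)/(-1842667 + 155356) = 5169484/(-1687311) = 5169484*(-1/1687311) = -5169484/1687311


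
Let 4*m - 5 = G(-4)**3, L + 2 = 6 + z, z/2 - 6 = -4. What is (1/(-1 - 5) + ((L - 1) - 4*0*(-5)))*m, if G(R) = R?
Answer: -2419/24 ≈ -100.79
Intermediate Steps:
z = 4 (z = 12 + 2*(-4) = 12 - 8 = 4)
L = 8 (L = -2 + (6 + 4) = -2 + 10 = 8)
m = -59/4 (m = 5/4 + (1/4)*(-4)**3 = 5/4 + (1/4)*(-64) = 5/4 - 16 = -59/4 ≈ -14.750)
(1/(-1 - 5) + ((L - 1) - 4*0*(-5)))*m = (1/(-1 - 5) + ((8 - 1) - 4*0*(-5)))*(-59/4) = (1/(-6) + (7 + 0*(-5)))*(-59/4) = (-1/6 + (7 + 0))*(-59/4) = (-1/6 + 7)*(-59/4) = (41/6)*(-59/4) = -2419/24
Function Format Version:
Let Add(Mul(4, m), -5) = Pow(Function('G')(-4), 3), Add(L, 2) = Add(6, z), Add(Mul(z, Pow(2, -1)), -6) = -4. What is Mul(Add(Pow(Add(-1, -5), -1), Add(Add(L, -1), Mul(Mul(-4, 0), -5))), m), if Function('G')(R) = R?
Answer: Rational(-2419, 24) ≈ -100.79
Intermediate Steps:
z = 4 (z = Add(12, Mul(2, -4)) = Add(12, -8) = 4)
L = 8 (L = Add(-2, Add(6, 4)) = Add(-2, 10) = 8)
m = Rational(-59, 4) (m = Add(Rational(5, 4), Mul(Rational(1, 4), Pow(-4, 3))) = Add(Rational(5, 4), Mul(Rational(1, 4), -64)) = Add(Rational(5, 4), -16) = Rational(-59, 4) ≈ -14.750)
Mul(Add(Pow(Add(-1, -5), -1), Add(Add(L, -1), Mul(Mul(-4, 0), -5))), m) = Mul(Add(Pow(Add(-1, -5), -1), Add(Add(8, -1), Mul(Mul(-4, 0), -5))), Rational(-59, 4)) = Mul(Add(Pow(-6, -1), Add(7, Mul(0, -5))), Rational(-59, 4)) = Mul(Add(Rational(-1, 6), Add(7, 0)), Rational(-59, 4)) = Mul(Add(Rational(-1, 6), 7), Rational(-59, 4)) = Mul(Rational(41, 6), Rational(-59, 4)) = Rational(-2419, 24)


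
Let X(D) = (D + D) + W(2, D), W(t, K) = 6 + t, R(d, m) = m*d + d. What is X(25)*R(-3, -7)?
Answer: 1044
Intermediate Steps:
R(d, m) = d + d*m (R(d, m) = d*m + d = d + d*m)
X(D) = 8 + 2*D (X(D) = (D + D) + (6 + 2) = 2*D + 8 = 8 + 2*D)
X(25)*R(-3, -7) = (8 + 2*25)*(-3*(1 - 7)) = (8 + 50)*(-3*(-6)) = 58*18 = 1044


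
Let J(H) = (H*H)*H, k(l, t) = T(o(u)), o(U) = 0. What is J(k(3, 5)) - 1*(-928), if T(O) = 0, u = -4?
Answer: 928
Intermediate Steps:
k(l, t) = 0
J(H) = H³ (J(H) = H²*H = H³)
J(k(3, 5)) - 1*(-928) = 0³ - 1*(-928) = 0 + 928 = 928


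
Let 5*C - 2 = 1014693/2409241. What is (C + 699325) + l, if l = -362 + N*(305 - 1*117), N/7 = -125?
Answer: 1287651339218/2409241 ≈ 5.3446e+5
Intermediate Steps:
N = -875 (N = 7*(-125) = -875)
l = -164862 (l = -362 - 875*(305 - 1*117) = -362 - 875*(305 - 117) = -362 - 875*188 = -362 - 164500 = -164862)
C = 1166635/2409241 (C = ⅖ + (1014693/2409241)/5 = ⅖ + (1014693*(1/2409241))/5 = ⅖ + (⅕)*(1014693/2409241) = ⅖ + 1014693/12046205 = 1166635/2409241 ≈ 0.48423)
(C + 699325) + l = (1166635/2409241 + 699325) - 164862 = 1684843628960/2409241 - 164862 = 1287651339218/2409241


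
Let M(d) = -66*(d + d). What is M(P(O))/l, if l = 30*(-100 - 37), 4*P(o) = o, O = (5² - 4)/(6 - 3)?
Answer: 77/1370 ≈ 0.056204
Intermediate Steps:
O = 7 (O = (25 - 4)/3 = 21*(⅓) = 7)
P(o) = o/4
M(d) = -132*d
l = -4110 (l = 30*(-137) = -4110)
M(P(O))/l = -33*7/(-4110) = -132*7/4*(-1/4110) = -231*(-1/4110) = 77/1370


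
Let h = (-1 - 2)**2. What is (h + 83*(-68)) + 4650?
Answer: -985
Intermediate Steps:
h = 9 (h = (-3)**2 = 9)
(h + 83*(-68)) + 4650 = (9 + 83*(-68)) + 4650 = (9 - 5644) + 4650 = -5635 + 4650 = -985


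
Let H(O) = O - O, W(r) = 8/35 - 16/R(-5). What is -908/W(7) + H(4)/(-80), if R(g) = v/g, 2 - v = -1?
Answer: -23835/706 ≈ -33.761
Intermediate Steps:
v = 3 (v = 2 - 1*(-1) = 2 + 1 = 3)
R(g) = 3/g
W(r) = 2824/105 (W(r) = 8/35 - 16/(3/(-5)) = 8*(1/35) - 16/(3*(-⅕)) = 8/35 - 16/(-⅗) = 8/35 - 16*(-5/3) = 8/35 + 80/3 = 2824/105)
H(O) = 0
-908/W(7) + H(4)/(-80) = -908/2824/105 + 0/(-80) = -908*105/2824 + 0*(-1/80) = -23835/706 + 0 = -23835/706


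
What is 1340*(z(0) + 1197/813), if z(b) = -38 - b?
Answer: -13264660/271 ≈ -48947.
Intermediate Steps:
1340*(z(0) + 1197/813) = 1340*((-38 - 1*0) + 1197/813) = 1340*((-38 + 0) + 1197*(1/813)) = 1340*(-38 + 399/271) = 1340*(-9899/271) = -13264660/271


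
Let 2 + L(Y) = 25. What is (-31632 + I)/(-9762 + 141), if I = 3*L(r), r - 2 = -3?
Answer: 3507/1069 ≈ 3.2806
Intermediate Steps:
r = -1 (r = 2 - 3 = -1)
L(Y) = 23 (L(Y) = -2 + 25 = 23)
I = 69 (I = 3*23 = 69)
(-31632 + I)/(-9762 + 141) = (-31632 + 69)/(-9762 + 141) = -31563/(-9621) = -31563*(-1/9621) = 3507/1069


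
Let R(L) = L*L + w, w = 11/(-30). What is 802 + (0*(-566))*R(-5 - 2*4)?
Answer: 802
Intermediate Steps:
w = -11/30 (w = 11*(-1/30) = -11/30 ≈ -0.36667)
R(L) = -11/30 + L**2 (R(L) = L*L - 11/30 = L**2 - 11/30 = -11/30 + L**2)
802 + (0*(-566))*R(-5 - 2*4) = 802 + (0*(-566))*(-11/30 + (-5 - 2*4)**2) = 802 + 0*(-11/30 + (-5 - 8)**2) = 802 + 0*(-11/30 + (-13)**2) = 802 + 0*(-11/30 + 169) = 802 + 0*(5059/30) = 802 + 0 = 802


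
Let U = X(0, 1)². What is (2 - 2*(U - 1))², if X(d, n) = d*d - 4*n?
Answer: 784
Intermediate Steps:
X(d, n) = d² - 4*n
U = 16 (U = (0² - 4*1)² = (0 - 4)² = (-4)² = 16)
(2 - 2*(U - 1))² = (2 - 2*(16 - 1))² = (2 - 2*15)² = (2 - 30)² = (-28)² = 784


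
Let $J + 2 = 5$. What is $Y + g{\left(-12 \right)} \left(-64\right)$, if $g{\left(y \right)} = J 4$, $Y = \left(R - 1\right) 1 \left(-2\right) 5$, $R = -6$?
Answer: $-698$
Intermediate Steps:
$J = 3$ ($J = -2 + 5 = 3$)
$Y = 70$ ($Y = \left(-6 - 1\right) 1 \left(-2\right) 5 = - 7 \left(\left(-2\right) 5\right) = \left(-7\right) \left(-10\right) = 70$)
$g{\left(y \right)} = 12$ ($g{\left(y \right)} = 3 \cdot 4 = 12$)
$Y + g{\left(-12 \right)} \left(-64\right) = 70 + 12 \left(-64\right) = 70 - 768 = -698$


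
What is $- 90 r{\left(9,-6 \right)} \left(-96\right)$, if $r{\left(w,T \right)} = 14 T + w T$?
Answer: $-1192320$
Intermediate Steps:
$r{\left(w,T \right)} = 14 T + T w$
$- 90 r{\left(9,-6 \right)} \left(-96\right) = - 90 \left(- 6 \left(14 + 9\right)\right) \left(-96\right) = - 90 \left(\left(-6\right) 23\right) \left(-96\right) = \left(-90\right) \left(-138\right) \left(-96\right) = 12420 \left(-96\right) = -1192320$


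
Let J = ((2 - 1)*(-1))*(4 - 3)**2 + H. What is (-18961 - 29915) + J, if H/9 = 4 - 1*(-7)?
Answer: -48778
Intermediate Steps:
H = 99 (H = 9*(4 - 1*(-7)) = 9*(4 + 7) = 9*11 = 99)
J = 98 (J = ((2 - 1)*(-1))*(4 - 3)**2 + 99 = (1*(-1))*1**2 + 99 = -1*1 + 99 = -1 + 99 = 98)
(-18961 - 29915) + J = (-18961 - 29915) + 98 = -48876 + 98 = -48778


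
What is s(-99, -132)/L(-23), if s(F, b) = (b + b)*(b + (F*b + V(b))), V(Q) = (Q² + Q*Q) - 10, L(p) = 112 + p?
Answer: -12612336/89 ≈ -1.4171e+5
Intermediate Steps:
V(Q) = -10 + 2*Q² (V(Q) = (Q² + Q²) - 10 = 2*Q² - 10 = -10 + 2*Q²)
s(F, b) = 2*b*(-10 + b + 2*b² + F*b) (s(F, b) = (b + b)*(b + (F*b + (-10 + 2*b²))) = (2*b)*(b + (-10 + 2*b² + F*b)) = (2*b)*(-10 + b + 2*b² + F*b) = 2*b*(-10 + b + 2*b² + F*b))
s(-99, -132)/L(-23) = (2*(-132)*(-10 - 132 + 2*(-132)² - 99*(-132)))/(112 - 23) = (2*(-132)*(-10 - 132 + 2*17424 + 13068))/89 = (2*(-132)*(-10 - 132 + 34848 + 13068))*(1/89) = (2*(-132)*47774)*(1/89) = -12612336*1/89 = -12612336/89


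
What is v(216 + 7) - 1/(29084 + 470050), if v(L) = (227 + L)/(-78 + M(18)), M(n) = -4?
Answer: -2739151/499134 ≈ -5.4878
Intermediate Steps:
v(L) = -227/82 - L/82 (v(L) = (227 + L)/(-78 - 4) = (227 + L)/(-82) = (227 + L)*(-1/82) = -227/82 - L/82)
v(216 + 7) - 1/(29084 + 470050) = (-227/82 - (216 + 7)/82) - 1/(29084 + 470050) = (-227/82 - 1/82*223) - 1/499134 = (-227/82 - 223/82) - 1*1/499134 = -225/41 - 1/499134 = -2739151/499134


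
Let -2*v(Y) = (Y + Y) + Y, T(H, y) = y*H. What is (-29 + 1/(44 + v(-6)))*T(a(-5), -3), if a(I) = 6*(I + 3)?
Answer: -55296/53 ≈ -1043.3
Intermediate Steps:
a(I) = 18 + 6*I (a(I) = 6*(3 + I) = 18 + 6*I)
T(H, y) = H*y
v(Y) = -3*Y/2 (v(Y) = -((Y + Y) + Y)/2 = -(2*Y + Y)/2 = -3*Y/2)
(-29 + 1/(44 + v(-6)))*T(a(-5), -3) = (-29 + 1/(44 - 3/2*(-6)))*((18 + 6*(-5))*(-3)) = (-29 + 1/(44 + 9))*((18 - 30)*(-3)) = (-29 + 1/53)*(-12*(-3)) = (-29 + 1/53)*36 = -1536/53*36 = -55296/53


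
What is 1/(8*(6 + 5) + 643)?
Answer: 1/731 ≈ 0.0013680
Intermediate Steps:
1/(8*(6 + 5) + 643) = 1/(8*11 + 643) = 1/(88 + 643) = 1/731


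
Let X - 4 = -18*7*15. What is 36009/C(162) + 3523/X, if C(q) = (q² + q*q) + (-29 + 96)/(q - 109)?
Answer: -6201355291/5246721866 ≈ -1.1819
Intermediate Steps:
X = -1886 (X = 4 - 18*7*15 = 4 - 126*15 = 4 - 1890 = -1886)
C(q) = 2*q² + 67/(-109 + q) (C(q) = (q² + q²) + 67/(-109 + q) = 2*q² + 67/(-109 + q))
36009/C(162) + 3523/X = 36009/(((67 - 218*162² + 2*162³)/(-109 + 162))) + 3523/(-1886) = 36009/(((67 - 218*26244 + 2*4251528)/53)) + 3523*(-1/1886) = 36009/(((67 - 5721192 + 8503056)/53)) - 3523/1886 = 36009/(((1/53)*2781931)) - 3523/1886 = 36009/(2781931/53) - 3523/1886 = 36009*(53/2781931) - 3523/1886 = 1908477/2781931 - 3523/1886 = -6201355291/5246721866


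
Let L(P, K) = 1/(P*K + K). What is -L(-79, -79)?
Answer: -1/6162 ≈ -0.00016229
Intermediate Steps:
L(P, K) = 1/(K + K*P) (L(P, K) = 1/(K*P + K) = 1/(K + K*P))
-L(-79, -79) = -1/((-79)*(1 - 79)) = -(-1)/(79*(-78)) = -(-1)*(-1)/(79*78) = -1*1/6162 = -1/6162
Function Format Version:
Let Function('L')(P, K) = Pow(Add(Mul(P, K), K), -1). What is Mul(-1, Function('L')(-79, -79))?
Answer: Rational(-1, 6162) ≈ -0.00016229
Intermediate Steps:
Function('L')(P, K) = Pow(Add(K, Mul(K, P)), -1) (Function('L')(P, K) = Pow(Add(Mul(K, P), K), -1) = Pow(Add(K, Mul(K, P)), -1))
Mul(-1, Function('L')(-79, -79)) = Mul(-1, Mul(Pow(-79, -1), Pow(Add(1, -79), -1))) = Mul(-1, Mul(Rational(-1, 79), Pow(-78, -1))) = Mul(-1, Mul(Rational(-1, 79), Rational(-1, 78))) = Mul(-1, Rational(1, 6162)) = Rational(-1, 6162)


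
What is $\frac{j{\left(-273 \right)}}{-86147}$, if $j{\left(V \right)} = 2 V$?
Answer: $\frac{546}{86147} \approx 0.006338$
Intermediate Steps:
$\frac{j{\left(-273 \right)}}{-86147} = \frac{2 \left(-273\right)}{-86147} = \left(-546\right) \left(- \frac{1}{86147}\right) = \frac{546}{86147}$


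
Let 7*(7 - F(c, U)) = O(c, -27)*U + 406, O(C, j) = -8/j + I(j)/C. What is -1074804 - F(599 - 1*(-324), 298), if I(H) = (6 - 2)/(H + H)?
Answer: -187485236755/174447 ≈ -1.0747e+6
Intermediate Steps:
I(H) = 2/H (I(H) = 4/((2*H)) = 4*(1/(2*H)) = 2/H)
O(C, j) = -8/j + 2/(C*j) (O(C, j) = -8/j + (2/j)/C = -8/j + 2/(C*j))
F(c, U) = -51 + 2*U*(1 - 4*c)/(189*c) (F(c, U) = 7 - ((2*(1 - 4*c)/(c*(-27)))*U + 406)/7 = 7 - ((2*(-1/27)*(1 - 4*c)/c)*U + 406)/7 = 7 - ((-2*(1 - 4*c)/(27*c))*U + 406)/7 = 7 - (-2*U*(1 - 4*c)/(27*c) + 406)/7 = 7 - (406 - 2*U*(1 - 4*c)/(27*c))/7 = 7 + (-58 + 2*U*(1 - 4*c)/(189*c)) = -51 + 2*U*(1 - 4*c)/(189*c))
-1074804 - F(599 - 1*(-324), 298) = -1074804 - (-51 - 8/189*298 + (2/189)*298/(599 - 1*(-324))) = -1074804 - (-51 - 2384/189 + (2/189)*298/(599 + 324)) = -1074804 - (-51 - 2384/189 + (2/189)*298/923) = -1074804 - (-51 - 2384/189 + (2/189)*298*(1/923)) = -1074804 - (-51 - 2384/189 + 596/174447) = -1074804 - 1*(-11096633/174447) = -1074804 + 11096633/174447 = -187485236755/174447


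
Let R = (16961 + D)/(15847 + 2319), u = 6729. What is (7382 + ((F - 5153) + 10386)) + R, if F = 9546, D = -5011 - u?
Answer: 402581947/18166 ≈ 22161.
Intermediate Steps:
D = -11740 (D = -5011 - 1*6729 = -5011 - 6729 = -11740)
R = 5221/18166 (R = (16961 - 11740)/(15847 + 2319) = 5221/18166 ≈ 0.28741)
(7382 + ((F - 5153) + 10386)) + R = (7382 + ((9546 - 5153) + 10386)) + 5221/18166 = (7382 + (4393 + 10386)) + 5221/18166 = (7382 + 14779) + 5221/18166 = 22161 + 5221/18166 = 402581947/18166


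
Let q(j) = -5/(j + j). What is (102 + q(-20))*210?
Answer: 85785/4 ≈ 21446.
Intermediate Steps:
q(j) = -5/(2*j) (q(j) = -5*1/(2*j) = -5/(2*j))
(102 + q(-20))*210 = (102 - 5/2/(-20))*210 = (102 - 5/2*(-1/20))*210 = (102 + 1/8)*210 = (817/8)*210 = 85785/4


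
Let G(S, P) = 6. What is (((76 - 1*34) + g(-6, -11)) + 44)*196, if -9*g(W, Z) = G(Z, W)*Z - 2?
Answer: 165032/9 ≈ 18337.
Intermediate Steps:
g(W, Z) = 2/9 - 2*Z/3 (g(W, Z) = -(6*Z - 2)/9 = -(-2 + 6*Z)/9 = 2/9 - 2*Z/3)
(((76 - 1*34) + g(-6, -11)) + 44)*196 = (((76 - 1*34) + (2/9 - 2/3*(-11))) + 44)*196 = (((76 - 34) + (2/9 + 22/3)) + 44)*196 = ((42 + 68/9) + 44)*196 = (446/9 + 44)*196 = (842/9)*196 = 165032/9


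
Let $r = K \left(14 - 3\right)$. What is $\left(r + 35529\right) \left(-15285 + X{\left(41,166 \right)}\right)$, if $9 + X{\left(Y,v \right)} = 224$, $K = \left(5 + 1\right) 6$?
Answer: $-541389750$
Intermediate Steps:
$K = 36$ ($K = 6 \cdot 6 = 36$)
$X{\left(Y,v \right)} = 215$ ($X{\left(Y,v \right)} = -9 + 224 = 215$)
$r = 396$ ($r = 36 \left(14 - 3\right) = 36 \cdot 11 = 396$)
$\left(r + 35529\right) \left(-15285 + X{\left(41,166 \right)}\right) = \left(396 + 35529\right) \left(-15285 + 215\right) = 35925 \left(-15070\right) = -541389750$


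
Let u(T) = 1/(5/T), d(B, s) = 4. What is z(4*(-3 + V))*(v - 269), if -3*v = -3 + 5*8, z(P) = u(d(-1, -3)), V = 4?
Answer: -3376/15 ≈ -225.07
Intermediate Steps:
u(T) = T/5
z(P) = ⅘ (z(P) = (⅕)*4 = ⅘)
v = -37/3 (v = -(-3 + 5*8)/3 = -(-3 + 40)/3 = -⅓*37 = -37/3 ≈ -12.333)
z(4*(-3 + V))*(v - 269) = 4*(-37/3 - 269)/5 = (⅘)*(-844/3) = -3376/15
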